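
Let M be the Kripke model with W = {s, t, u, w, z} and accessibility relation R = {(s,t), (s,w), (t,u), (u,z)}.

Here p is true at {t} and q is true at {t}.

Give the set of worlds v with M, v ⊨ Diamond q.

{s}

s: successors {t, w}; q there: t:T, w:F. ✓
t: successors {u}; q there: u:F. ✗
u: successors {z}; q there: z:F. ✗
w: no successors, so Diamond q fails. ✗
z: no successors, so Diamond q fails. ✗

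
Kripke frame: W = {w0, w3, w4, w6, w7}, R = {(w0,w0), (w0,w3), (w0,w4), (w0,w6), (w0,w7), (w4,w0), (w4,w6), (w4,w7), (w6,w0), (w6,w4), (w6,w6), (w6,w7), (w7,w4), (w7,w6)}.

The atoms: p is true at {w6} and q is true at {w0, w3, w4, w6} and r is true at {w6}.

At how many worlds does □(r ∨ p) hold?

w0: successors {w0, w3, w4, w6, w7}; r ∨ p there: w0:F, w3:F, w4:F, w6:T, w7:F. ✗
w3: no successors, so □(r ∨ p) holds vacuously. ✓
w4: successors {w0, w6, w7}; r ∨ p there: w0:F, w6:T, w7:F. ✗
w6: successors {w0, w4, w6, w7}; r ∨ p there: w0:F, w4:F, w6:T, w7:F. ✗
w7: successors {w4, w6}; r ∨ p there: w4:F, w6:T. ✗
Satisfying worlds: {w3}.

1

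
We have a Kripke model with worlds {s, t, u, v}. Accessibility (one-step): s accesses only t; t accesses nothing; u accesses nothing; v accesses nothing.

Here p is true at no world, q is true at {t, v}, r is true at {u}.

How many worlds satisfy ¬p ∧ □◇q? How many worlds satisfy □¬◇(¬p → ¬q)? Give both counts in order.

For ¬p ∧ □◇q:
s: ¬p is T, □◇q is F. ✗
t: ¬p is T, □◇q is T. ✓
u: ¬p is T, □◇q is T. ✓
v: ¬p is T, □◇q is T. ✓
— 3 worlds.
For □¬◇(¬p → ¬q):
s: successors {t}; ¬◇(¬p → ¬q) there: t:T. ✓
t: no successors, so □¬◇(¬p → ¬q) holds vacuously. ✓
u: no successors, so □¬◇(¬p → ¬q) holds vacuously. ✓
v: no successors, so □¬◇(¬p → ¬q) holds vacuously. ✓
— 4 worlds.

3 and 4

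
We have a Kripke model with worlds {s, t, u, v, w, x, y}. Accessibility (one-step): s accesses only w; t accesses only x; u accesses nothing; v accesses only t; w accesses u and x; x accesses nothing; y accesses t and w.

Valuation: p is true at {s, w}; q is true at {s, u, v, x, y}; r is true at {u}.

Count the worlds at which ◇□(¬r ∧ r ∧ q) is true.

s: successors {w}; □(¬r ∧ r ∧ q) there: w:F. ✗
t: successors {x}; □(¬r ∧ r ∧ q) there: x:T. ✓
u: no successors, so ◇□(¬r ∧ r ∧ q) fails. ✗
v: successors {t}; □(¬r ∧ r ∧ q) there: t:F. ✗
w: successors {u, x}; □(¬r ∧ r ∧ q) there: u:T, x:T. ✓
x: no successors, so ◇□(¬r ∧ r ∧ q) fails. ✗
y: successors {t, w}; □(¬r ∧ r ∧ q) there: t:F, w:F. ✗
Satisfying worlds: {t, w}.

2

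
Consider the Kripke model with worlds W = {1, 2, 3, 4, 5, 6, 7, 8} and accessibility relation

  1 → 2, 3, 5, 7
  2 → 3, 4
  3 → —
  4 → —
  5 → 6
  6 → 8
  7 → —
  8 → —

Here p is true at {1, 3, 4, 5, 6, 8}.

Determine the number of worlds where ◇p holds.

4

1: successors {2, 3, 5, 7}; p there: 2:F, 3:T, 5:T, 7:F. ✓
2: successors {3, 4}; p there: 3:T, 4:T. ✓
3: no successors, so ◇p fails. ✗
4: no successors, so ◇p fails. ✗
5: successors {6}; p there: 6:T. ✓
6: successors {8}; p there: 8:T. ✓
7: no successors, so ◇p fails. ✗
8: no successors, so ◇p fails. ✗
Satisfying worlds: {1, 2, 5, 6}.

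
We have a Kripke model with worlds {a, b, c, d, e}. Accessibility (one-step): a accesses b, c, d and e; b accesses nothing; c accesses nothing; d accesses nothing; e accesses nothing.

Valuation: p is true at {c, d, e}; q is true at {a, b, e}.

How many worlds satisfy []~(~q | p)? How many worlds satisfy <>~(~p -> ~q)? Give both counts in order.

For []~(~q | p):
a: successors {b, c, d, e}; ~(~q | p) there: b:T, c:F, d:F, e:F. ✗
b: no successors, so []~(~q | p) holds vacuously. ✓
c: no successors, so []~(~q | p) holds vacuously. ✓
d: no successors, so []~(~q | p) holds vacuously. ✓
e: no successors, so []~(~q | p) holds vacuously. ✓
— 4 worlds.
For <>~(~p -> ~q):
a: successors {b, c, d, e}; ~(~p -> ~q) there: b:T, c:F, d:F, e:F. ✓
b: no successors, so <>~(~p -> ~q) fails. ✗
c: no successors, so <>~(~p -> ~q) fails. ✗
d: no successors, so <>~(~p -> ~q) fails. ✗
e: no successors, so <>~(~p -> ~q) fails. ✗
— 1 world.

4 and 1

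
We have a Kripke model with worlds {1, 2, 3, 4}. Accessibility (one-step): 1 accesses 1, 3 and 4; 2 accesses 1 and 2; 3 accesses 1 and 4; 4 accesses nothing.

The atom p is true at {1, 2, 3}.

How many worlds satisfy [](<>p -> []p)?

1: successors {1, 3, 4}; <>p -> []p there: 1:F, 3:F, 4:T. ✗
2: successors {1, 2}; <>p -> []p there: 1:F, 2:T. ✗
3: successors {1, 4}; <>p -> []p there: 1:F, 4:T. ✗
4: no successors, so [](<>p -> []p) holds vacuously. ✓
Satisfying worlds: {4}.

1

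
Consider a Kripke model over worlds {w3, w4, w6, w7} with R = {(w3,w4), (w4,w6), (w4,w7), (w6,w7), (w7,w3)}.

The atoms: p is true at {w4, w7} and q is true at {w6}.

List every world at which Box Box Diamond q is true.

w3: successors {w4}; Box Diamond q there: w4:F. ✗
w4: successors {w6, w7}; Box Diamond q there: w6:F, w7:F. ✗
w6: successors {w7}; Box Diamond q there: w7:F. ✗
w7: successors {w3}; Box Diamond q there: w3:T. ✓

{w7}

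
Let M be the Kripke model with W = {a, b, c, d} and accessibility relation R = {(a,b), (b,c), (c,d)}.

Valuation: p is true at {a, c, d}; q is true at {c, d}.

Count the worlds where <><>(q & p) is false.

a: successors {b}; <>(q & p) there: b:T. ✓
b: successors {c}; <>(q & p) there: c:T. ✓
c: successors {d}; <>(q & p) there: d:F. ✗
d: no successors, so <><>(q & p) fails. ✗
Satisfying worlds: {a, b}.
So <><>(q & p) fails at the other 2 worlds.

2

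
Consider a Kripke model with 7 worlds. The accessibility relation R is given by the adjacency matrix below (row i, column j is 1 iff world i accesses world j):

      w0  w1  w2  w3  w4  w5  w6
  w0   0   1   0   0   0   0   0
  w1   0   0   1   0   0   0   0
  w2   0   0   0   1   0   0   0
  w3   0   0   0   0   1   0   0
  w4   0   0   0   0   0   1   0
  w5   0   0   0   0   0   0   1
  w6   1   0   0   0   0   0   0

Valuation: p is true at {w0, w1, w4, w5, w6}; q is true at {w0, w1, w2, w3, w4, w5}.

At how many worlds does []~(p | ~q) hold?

2

w0: successors {w1}; ~(p | ~q) there: w1:F. ✗
w1: successors {w2}; ~(p | ~q) there: w2:T. ✓
w2: successors {w3}; ~(p | ~q) there: w3:T. ✓
w3: successors {w4}; ~(p | ~q) there: w4:F. ✗
w4: successors {w5}; ~(p | ~q) there: w5:F. ✗
w5: successors {w6}; ~(p | ~q) there: w6:F. ✗
w6: successors {w0}; ~(p | ~q) there: w0:F. ✗
Satisfying worlds: {w1, w2}.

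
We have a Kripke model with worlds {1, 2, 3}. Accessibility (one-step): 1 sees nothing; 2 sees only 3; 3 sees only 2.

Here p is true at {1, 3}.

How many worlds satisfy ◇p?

1

1: no successors, so ◇p fails. ✗
2: successors {3}; p there: 3:T. ✓
3: successors {2}; p there: 2:F. ✗
Satisfying worlds: {2}.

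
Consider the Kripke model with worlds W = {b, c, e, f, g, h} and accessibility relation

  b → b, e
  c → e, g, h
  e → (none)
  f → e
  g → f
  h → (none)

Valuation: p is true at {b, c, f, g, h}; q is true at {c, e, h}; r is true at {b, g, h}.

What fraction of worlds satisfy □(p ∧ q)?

1/3

b: successors {b, e}; p ∧ q there: b:F, e:F. ✗
c: successors {e, g, h}; p ∧ q there: e:F, g:F, h:T. ✗
e: no successors, so □(p ∧ q) holds vacuously. ✓
f: successors {e}; p ∧ q there: e:F. ✗
g: successors {f}; p ∧ q there: f:F. ✗
h: no successors, so □(p ∧ q) holds vacuously. ✓
That's 2 of 6 worlds, so 2/6 = 1/3.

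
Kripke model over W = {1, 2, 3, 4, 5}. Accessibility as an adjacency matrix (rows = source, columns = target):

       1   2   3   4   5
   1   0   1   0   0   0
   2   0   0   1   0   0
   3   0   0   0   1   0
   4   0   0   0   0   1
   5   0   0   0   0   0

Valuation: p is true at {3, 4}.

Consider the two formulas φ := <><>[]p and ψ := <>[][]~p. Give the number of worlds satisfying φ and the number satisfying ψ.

For <><>[]p:
1: successors {2}; <>[]p there: 2:T. ✓
2: successors {3}; <>[]p there: 3:F. ✗
3: successors {4}; <>[]p there: 4:T. ✓
4: successors {5}; <>[]p there: 5:F. ✗
5: no successors, so <><>[]p fails. ✗
— 2 worlds.
For <>[][]~p:
1: successors {2}; [][]~p there: 2:F. ✗
2: successors {3}; [][]~p there: 3:T. ✓
3: successors {4}; [][]~p there: 4:T. ✓
4: successors {5}; [][]~p there: 5:T. ✓
5: no successors, so <>[][]~p fails. ✗
— 3 worlds.

2 and 3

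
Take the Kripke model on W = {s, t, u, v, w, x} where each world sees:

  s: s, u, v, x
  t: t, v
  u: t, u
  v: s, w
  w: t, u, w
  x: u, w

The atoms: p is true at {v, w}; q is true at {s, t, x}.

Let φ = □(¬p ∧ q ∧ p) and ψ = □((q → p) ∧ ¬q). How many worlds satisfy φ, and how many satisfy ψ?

For □(¬p ∧ q ∧ p):
s: successors {s, u, v, x}; ¬p ∧ q ∧ p there: s:F, u:F, v:F, x:F. ✗
t: successors {t, v}; ¬p ∧ q ∧ p there: t:F, v:F. ✗
u: successors {t, u}; ¬p ∧ q ∧ p there: t:F, u:F. ✗
v: successors {s, w}; ¬p ∧ q ∧ p there: s:F, w:F. ✗
w: successors {t, u, w}; ¬p ∧ q ∧ p there: t:F, u:F, w:F. ✗
x: successors {u, w}; ¬p ∧ q ∧ p there: u:F, w:F. ✗
— 0 worlds.
For □((q → p) ∧ ¬q):
s: successors {s, u, v, x}; (q → p) ∧ ¬q there: s:F, u:T, v:T, x:F. ✗
t: successors {t, v}; (q → p) ∧ ¬q there: t:F, v:T. ✗
u: successors {t, u}; (q → p) ∧ ¬q there: t:F, u:T. ✗
v: successors {s, w}; (q → p) ∧ ¬q there: s:F, w:T. ✗
w: successors {t, u, w}; (q → p) ∧ ¬q there: t:F, u:T, w:T. ✗
x: successors {u, w}; (q → p) ∧ ¬q there: u:T, w:T. ✓
— 1 world.

0 and 1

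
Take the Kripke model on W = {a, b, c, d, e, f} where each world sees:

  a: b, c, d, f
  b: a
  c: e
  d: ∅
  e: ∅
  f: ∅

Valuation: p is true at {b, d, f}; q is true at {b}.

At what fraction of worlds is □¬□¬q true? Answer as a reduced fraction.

2/3

a: successors {b, c, d, f}; ¬□¬q there: b:F, c:F, d:F, f:F. ✗
b: successors {a}; ¬□¬q there: a:T. ✓
c: successors {e}; ¬□¬q there: e:F. ✗
d: no successors, so □¬□¬q holds vacuously. ✓
e: no successors, so □¬□¬q holds vacuously. ✓
f: no successors, so □¬□¬q holds vacuously. ✓
That's 4 of 6 worlds, so 4/6 = 2/3.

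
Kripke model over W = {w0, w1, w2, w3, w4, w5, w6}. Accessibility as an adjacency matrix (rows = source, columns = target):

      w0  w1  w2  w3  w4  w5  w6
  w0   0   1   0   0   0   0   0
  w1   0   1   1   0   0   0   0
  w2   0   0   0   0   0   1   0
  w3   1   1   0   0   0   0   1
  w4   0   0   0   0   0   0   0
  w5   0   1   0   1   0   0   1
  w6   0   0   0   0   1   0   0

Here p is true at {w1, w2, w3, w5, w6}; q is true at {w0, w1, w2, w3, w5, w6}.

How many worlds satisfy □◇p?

w0: successors {w1}; ◇p there: w1:T. ✓
w1: successors {w1, w2}; ◇p there: w1:T, w2:T. ✓
w2: successors {w5}; ◇p there: w5:T. ✓
w3: successors {w0, w1, w6}; ◇p there: w0:T, w1:T, w6:F. ✗
w4: no successors, so □◇p holds vacuously. ✓
w5: successors {w1, w3, w6}; ◇p there: w1:T, w3:T, w6:F. ✗
w6: successors {w4}; ◇p there: w4:F. ✗
Satisfying worlds: {w0, w1, w2, w4}.

4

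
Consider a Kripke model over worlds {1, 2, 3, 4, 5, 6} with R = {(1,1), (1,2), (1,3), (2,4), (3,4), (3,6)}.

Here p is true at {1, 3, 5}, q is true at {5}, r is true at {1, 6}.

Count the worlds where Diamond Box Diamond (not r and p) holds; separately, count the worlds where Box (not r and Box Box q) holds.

For Diamond Box Diamond (not r and p):
1: successors {1, 2, 3}; Box Diamond (not r and p) there: 1:F, 2:F, 3:F. ✗
2: successors {4}; Box Diamond (not r and p) there: 4:T. ✓
3: successors {4, 6}; Box Diamond (not r and p) there: 4:T, 6:T. ✓
4: no successors, so Diamond Box Diamond (not r and p) fails. ✗
5: no successors, so Diamond Box Diamond (not r and p) fails. ✗
6: no successors, so Diamond Box Diamond (not r and p) fails. ✗
— 2 worlds.
For Box (not r and Box Box q):
1: successors {1, 2, 3}; not r and Box Box q there: 1:F, 2:T, 3:T. ✗
2: successors {4}; not r and Box Box q there: 4:T. ✓
3: successors {4, 6}; not r and Box Box q there: 4:T, 6:F. ✗
4: no successors, so Box (not r and Box Box q) holds vacuously. ✓
5: no successors, so Box (not r and Box Box q) holds vacuously. ✓
6: no successors, so Box (not r and Box Box q) holds vacuously. ✓
— 4 worlds.

2 and 4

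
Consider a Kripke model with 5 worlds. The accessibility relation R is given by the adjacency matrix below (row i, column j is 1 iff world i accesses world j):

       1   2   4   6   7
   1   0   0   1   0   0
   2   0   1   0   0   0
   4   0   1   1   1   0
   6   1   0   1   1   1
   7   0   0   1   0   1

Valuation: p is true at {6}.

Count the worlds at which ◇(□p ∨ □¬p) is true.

1: successors {4}; □p ∨ □¬p there: 4:F. ✗
2: successors {2}; □p ∨ □¬p there: 2:T. ✓
4: successors {2, 4, 6}; □p ∨ □¬p there: 2:T, 4:F, 6:F. ✓
6: successors {1, 4, 6, 7}; □p ∨ □¬p there: 1:T, 4:F, 6:F, 7:T. ✓
7: successors {4, 7}; □p ∨ □¬p there: 4:F, 7:T. ✓
Satisfying worlds: {2, 4, 6, 7}.

4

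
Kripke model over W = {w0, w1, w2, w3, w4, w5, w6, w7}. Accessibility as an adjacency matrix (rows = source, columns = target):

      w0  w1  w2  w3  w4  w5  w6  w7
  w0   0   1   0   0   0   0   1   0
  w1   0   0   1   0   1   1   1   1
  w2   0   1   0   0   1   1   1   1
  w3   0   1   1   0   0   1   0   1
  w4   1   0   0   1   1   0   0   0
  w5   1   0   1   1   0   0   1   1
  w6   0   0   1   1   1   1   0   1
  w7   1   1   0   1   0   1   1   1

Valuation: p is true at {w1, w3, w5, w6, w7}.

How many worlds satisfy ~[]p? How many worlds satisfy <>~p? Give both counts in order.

7 and 7

For ~[]p:
w0: []p is T. ✗
w1: []p is F. ✓
w2: []p is F. ✓
w3: []p is F. ✓
w4: []p is F. ✓
w5: []p is F. ✓
w6: []p is F. ✓
w7: []p is F. ✓
— 7 worlds.
For <>~p:
w0: successors {w1, w6}; ~p there: w1:F, w6:F. ✗
w1: successors {w2, w4, w5, w6, w7}; ~p there: w2:T, w4:T, w5:F, w6:F, w7:F. ✓
w2: successors {w1, w4, w5, w6, w7}; ~p there: w1:F, w4:T, w5:F, w6:F, w7:F. ✓
w3: successors {w1, w2, w5, w7}; ~p there: w1:F, w2:T, w5:F, w7:F. ✓
w4: successors {w0, w3, w4}; ~p there: w0:T, w3:F, w4:T. ✓
w5: successors {w0, w2, w3, w6, w7}; ~p there: w0:T, w2:T, w3:F, w6:F, w7:F. ✓
w6: successors {w2, w3, w4, w5, w7}; ~p there: w2:T, w3:F, w4:T, w5:F, w7:F. ✓
w7: successors {w0, w1, w3, w5, w6, w7}; ~p there: w0:T, w1:F, w3:F, w5:F, w6:F, w7:F. ✓
— 7 worlds.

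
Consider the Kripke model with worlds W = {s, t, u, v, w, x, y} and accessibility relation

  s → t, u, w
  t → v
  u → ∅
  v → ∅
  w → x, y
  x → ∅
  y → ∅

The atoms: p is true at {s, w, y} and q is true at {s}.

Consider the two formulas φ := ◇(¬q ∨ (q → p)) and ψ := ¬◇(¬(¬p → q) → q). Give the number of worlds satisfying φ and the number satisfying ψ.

3 and 5

For ◇(¬q ∨ (q → p)):
s: successors {t, u, w}; ¬q ∨ (q → p) there: t:T, u:T, w:T. ✓
t: successors {v}; ¬q ∨ (q → p) there: v:T. ✓
u: no successors, so ◇(¬q ∨ (q → p)) fails. ✗
v: no successors, so ◇(¬q ∨ (q → p)) fails. ✗
w: successors {x, y}; ¬q ∨ (q → p) there: x:T, y:T. ✓
x: no successors, so ◇(¬q ∨ (q → p)) fails. ✗
y: no successors, so ◇(¬q ∨ (q → p)) fails. ✗
— 3 worlds.
For ¬◇(¬(¬p → q) → q):
s: ◇(¬(¬p → q) → q) is T. ✗
t: ◇(¬(¬p → q) → q) is F. ✓
u: ◇(¬(¬p → q) → q) is F. ✓
v: ◇(¬(¬p → q) → q) is F. ✓
w: ◇(¬(¬p → q) → q) is T. ✗
x: ◇(¬(¬p → q) → q) is F. ✓
y: ◇(¬(¬p → q) → q) is F. ✓
— 5 worlds.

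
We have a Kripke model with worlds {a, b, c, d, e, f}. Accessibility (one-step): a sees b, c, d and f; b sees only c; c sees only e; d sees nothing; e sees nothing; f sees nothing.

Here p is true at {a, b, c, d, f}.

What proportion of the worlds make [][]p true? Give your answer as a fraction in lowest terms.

2/3

a: successors {b, c, d, f}; []p there: b:T, c:F, d:T, f:T. ✗
b: successors {c}; []p there: c:F. ✗
c: successors {e}; []p there: e:T. ✓
d: no successors, so [][]p holds vacuously. ✓
e: no successors, so [][]p holds vacuously. ✓
f: no successors, so [][]p holds vacuously. ✓
That's 4 of 6 worlds, so 4/6 = 2/3.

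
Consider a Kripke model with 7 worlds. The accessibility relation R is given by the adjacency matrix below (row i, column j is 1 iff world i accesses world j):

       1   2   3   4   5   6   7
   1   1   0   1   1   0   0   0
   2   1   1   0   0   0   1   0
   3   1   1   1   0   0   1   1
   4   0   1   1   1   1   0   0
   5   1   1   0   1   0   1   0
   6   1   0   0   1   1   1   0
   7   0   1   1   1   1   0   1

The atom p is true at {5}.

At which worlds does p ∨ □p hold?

{5}

1: p is F, □p is F. ✗
2: p is F, □p is F. ✗
3: p is F, □p is F. ✗
4: p is F, □p is F. ✗
5: p is T, □p is F. ✓
6: p is F, □p is F. ✗
7: p is F, □p is F. ✗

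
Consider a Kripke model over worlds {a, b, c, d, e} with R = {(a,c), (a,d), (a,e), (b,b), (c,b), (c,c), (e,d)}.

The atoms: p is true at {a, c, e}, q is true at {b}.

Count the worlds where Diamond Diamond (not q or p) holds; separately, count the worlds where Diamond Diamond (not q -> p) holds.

For Diamond Diamond (not q or p):
a: successors {c, d, e}; Diamond (not q or p) there: c:T, d:F, e:T. ✓
b: successors {b}; Diamond (not q or p) there: b:F. ✗
c: successors {b, c}; Diamond (not q or p) there: b:F, c:T. ✓
d: no successors, so Diamond Diamond (not q or p) fails. ✗
e: successors {d}; Diamond (not q or p) there: d:F. ✗
— 2 worlds.
For Diamond Diamond (not q -> p):
a: successors {c, d, e}; Diamond (not q -> p) there: c:T, d:F, e:F. ✓
b: successors {b}; Diamond (not q -> p) there: b:T. ✓
c: successors {b, c}; Diamond (not q -> p) there: b:T, c:T. ✓
d: no successors, so Diamond Diamond (not q -> p) fails. ✗
e: successors {d}; Diamond (not q -> p) there: d:F. ✗
— 3 worlds.

2 and 3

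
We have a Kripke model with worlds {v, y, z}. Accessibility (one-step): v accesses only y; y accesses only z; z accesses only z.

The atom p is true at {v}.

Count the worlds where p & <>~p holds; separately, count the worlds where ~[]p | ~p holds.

1 and 3

For p & <>~p:
v: p is T, <>~p is T. ✓
y: p is F, <>~p is T. ✗
z: p is F, <>~p is T. ✗
— 1 world.
For ~[]p | ~p:
v: ~[]p is T, ~p is F. ✓
y: ~[]p is T, ~p is T. ✓
z: ~[]p is T, ~p is T. ✓
— 3 worlds.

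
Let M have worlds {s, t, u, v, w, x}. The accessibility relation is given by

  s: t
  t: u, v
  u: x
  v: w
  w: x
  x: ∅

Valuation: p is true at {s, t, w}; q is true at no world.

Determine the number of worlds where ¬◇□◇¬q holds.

2

s: ◇□◇¬q is T. ✗
t: ◇□◇¬q is T. ✗
u: ◇□◇¬q is T. ✗
v: ◇□◇¬q is F. ✓
w: ◇□◇¬q is T. ✗
x: ◇□◇¬q is F. ✓
Satisfying worlds: {v, x}.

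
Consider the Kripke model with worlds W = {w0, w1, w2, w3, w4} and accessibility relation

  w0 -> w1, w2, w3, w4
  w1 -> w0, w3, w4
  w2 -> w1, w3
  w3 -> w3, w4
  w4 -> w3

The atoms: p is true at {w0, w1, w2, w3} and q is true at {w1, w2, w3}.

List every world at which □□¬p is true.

w0: successors {w1, w2, w3, w4}; □¬p there: w1:F, w2:F, w3:F, w4:F. ✗
w1: successors {w0, w3, w4}; □¬p there: w0:F, w3:F, w4:F. ✗
w2: successors {w1, w3}; □¬p there: w1:F, w3:F. ✗
w3: successors {w3, w4}; □¬p there: w3:F, w4:F. ✗
w4: successors {w3}; □¬p there: w3:F. ✗

∅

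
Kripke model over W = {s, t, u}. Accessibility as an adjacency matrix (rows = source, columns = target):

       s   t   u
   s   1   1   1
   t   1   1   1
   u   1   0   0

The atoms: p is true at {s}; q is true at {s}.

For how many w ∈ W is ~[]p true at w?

s: []p is F. ✓
t: []p is F. ✓
u: []p is T. ✗
Satisfying worlds: {s, t}.

2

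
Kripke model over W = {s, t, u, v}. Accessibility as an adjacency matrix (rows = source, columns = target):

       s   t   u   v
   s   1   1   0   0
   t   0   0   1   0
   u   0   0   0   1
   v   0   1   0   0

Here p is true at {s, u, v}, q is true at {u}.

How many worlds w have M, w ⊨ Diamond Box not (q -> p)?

0

s: successors {s, t}; Box not (q -> p) there: s:F, t:F. ✗
t: successors {u}; Box not (q -> p) there: u:F. ✗
u: successors {v}; Box not (q -> p) there: v:F. ✗
v: successors {t}; Box not (q -> p) there: t:F. ✗
Satisfying worlds: ∅.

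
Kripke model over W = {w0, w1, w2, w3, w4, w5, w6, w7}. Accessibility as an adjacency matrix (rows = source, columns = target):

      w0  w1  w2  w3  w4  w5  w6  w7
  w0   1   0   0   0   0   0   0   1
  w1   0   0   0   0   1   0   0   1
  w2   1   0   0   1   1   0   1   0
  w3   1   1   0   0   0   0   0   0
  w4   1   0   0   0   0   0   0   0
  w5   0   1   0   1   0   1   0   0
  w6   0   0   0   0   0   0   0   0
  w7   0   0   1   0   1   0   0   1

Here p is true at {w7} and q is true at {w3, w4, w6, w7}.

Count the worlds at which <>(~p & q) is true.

4

w0: successors {w0, w7}; ~p & q there: w0:F, w7:F. ✗
w1: successors {w4, w7}; ~p & q there: w4:T, w7:F. ✓
w2: successors {w0, w3, w4, w6}; ~p & q there: w0:F, w3:T, w4:T, w6:T. ✓
w3: successors {w0, w1}; ~p & q there: w0:F, w1:F. ✗
w4: successors {w0}; ~p & q there: w0:F. ✗
w5: successors {w1, w3, w5}; ~p & q there: w1:F, w3:T, w5:F. ✓
w6: no successors, so <>(~p & q) fails. ✗
w7: successors {w2, w4, w7}; ~p & q there: w2:F, w4:T, w7:F. ✓
Satisfying worlds: {w1, w2, w5, w7}.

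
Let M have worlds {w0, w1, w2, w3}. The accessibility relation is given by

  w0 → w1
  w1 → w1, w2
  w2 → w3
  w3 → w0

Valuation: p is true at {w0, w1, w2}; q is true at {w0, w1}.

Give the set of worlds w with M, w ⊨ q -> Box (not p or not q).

w0: q is T, Box (not p or not q) is F. ✗
w1: q is T, Box (not p or not q) is F. ✗
w2: q is F, Box (not p or not q) is T. ✓
w3: q is F, Box (not p or not q) is F. ✓

{w2, w3}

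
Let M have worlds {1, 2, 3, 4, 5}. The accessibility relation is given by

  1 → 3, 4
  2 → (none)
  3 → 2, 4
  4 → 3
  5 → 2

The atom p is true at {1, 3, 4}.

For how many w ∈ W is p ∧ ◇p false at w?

1: p is T, ◇p is T. ✓
2: p is F, ◇p is F. ✗
3: p is T, ◇p is T. ✓
4: p is T, ◇p is T. ✓
5: p is F, ◇p is F. ✗
Satisfying worlds: {1, 3, 4}.
So p ∧ ◇p fails at the other 2 worlds.

2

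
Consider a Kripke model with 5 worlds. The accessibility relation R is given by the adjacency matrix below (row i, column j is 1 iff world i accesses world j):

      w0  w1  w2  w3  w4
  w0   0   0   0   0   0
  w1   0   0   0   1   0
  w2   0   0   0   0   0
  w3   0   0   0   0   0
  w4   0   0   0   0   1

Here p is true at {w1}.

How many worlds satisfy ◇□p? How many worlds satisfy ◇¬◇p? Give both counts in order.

For ◇□p:
w0: no successors, so ◇□p fails. ✗
w1: successors {w3}; □p there: w3:T. ✓
w2: no successors, so ◇□p fails. ✗
w3: no successors, so ◇□p fails. ✗
w4: successors {w4}; □p there: w4:F. ✗
— 1 world.
For ◇¬◇p:
w0: no successors, so ◇¬◇p fails. ✗
w1: successors {w3}; ¬◇p there: w3:T. ✓
w2: no successors, so ◇¬◇p fails. ✗
w3: no successors, so ◇¬◇p fails. ✗
w4: successors {w4}; ¬◇p there: w4:T. ✓
— 2 worlds.

1 and 2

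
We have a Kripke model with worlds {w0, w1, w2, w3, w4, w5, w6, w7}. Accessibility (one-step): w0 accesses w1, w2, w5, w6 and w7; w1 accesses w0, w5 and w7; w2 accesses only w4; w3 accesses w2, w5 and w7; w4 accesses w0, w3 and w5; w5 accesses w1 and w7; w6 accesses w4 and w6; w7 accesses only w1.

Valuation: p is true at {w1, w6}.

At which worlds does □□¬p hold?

w0: successors {w1, w2, w5, w6, w7}; □¬p there: w1:T, w2:T, w5:F, w6:F, w7:F. ✗
w1: successors {w0, w5, w7}; □¬p there: w0:F, w5:F, w7:F. ✗
w2: successors {w4}; □¬p there: w4:T. ✓
w3: successors {w2, w5, w7}; □¬p there: w2:T, w5:F, w7:F. ✗
w4: successors {w0, w3, w5}; □¬p there: w0:F, w3:T, w5:F. ✗
w5: successors {w1, w7}; □¬p there: w1:T, w7:F. ✗
w6: successors {w4, w6}; □¬p there: w4:T, w6:F. ✗
w7: successors {w1}; □¬p there: w1:T. ✓

{w2, w7}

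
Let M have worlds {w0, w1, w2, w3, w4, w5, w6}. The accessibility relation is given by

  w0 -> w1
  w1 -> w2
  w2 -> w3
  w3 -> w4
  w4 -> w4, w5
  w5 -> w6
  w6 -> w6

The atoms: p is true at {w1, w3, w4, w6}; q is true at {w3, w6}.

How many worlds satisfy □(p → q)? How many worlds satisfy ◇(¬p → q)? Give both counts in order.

For □(p → q):
w0: successors {w1}; p → q there: w1:F. ✗
w1: successors {w2}; p → q there: w2:T. ✓
w2: successors {w3}; p → q there: w3:T. ✓
w3: successors {w4}; p → q there: w4:F. ✗
w4: successors {w4, w5}; p → q there: w4:F, w5:T. ✗
w5: successors {w6}; p → q there: w6:T. ✓
w6: successors {w6}; p → q there: w6:T. ✓
— 4 worlds.
For ◇(¬p → q):
w0: successors {w1}; ¬p → q there: w1:T. ✓
w1: successors {w2}; ¬p → q there: w2:F. ✗
w2: successors {w3}; ¬p → q there: w3:T. ✓
w3: successors {w4}; ¬p → q there: w4:T. ✓
w4: successors {w4, w5}; ¬p → q there: w4:T, w5:F. ✓
w5: successors {w6}; ¬p → q there: w6:T. ✓
w6: successors {w6}; ¬p → q there: w6:T. ✓
— 6 worlds.

4 and 6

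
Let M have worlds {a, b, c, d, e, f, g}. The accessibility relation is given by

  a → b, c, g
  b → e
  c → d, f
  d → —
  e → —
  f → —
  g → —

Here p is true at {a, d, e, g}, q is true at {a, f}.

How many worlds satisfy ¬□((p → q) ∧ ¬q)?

a: □((p → q) ∧ ¬q) is F. ✓
b: □((p → q) ∧ ¬q) is F. ✓
c: □((p → q) ∧ ¬q) is F. ✓
d: □((p → q) ∧ ¬q) is T. ✗
e: □((p → q) ∧ ¬q) is T. ✗
f: □((p → q) ∧ ¬q) is T. ✗
g: □((p → q) ∧ ¬q) is T. ✗
Satisfying worlds: {a, b, c}.

3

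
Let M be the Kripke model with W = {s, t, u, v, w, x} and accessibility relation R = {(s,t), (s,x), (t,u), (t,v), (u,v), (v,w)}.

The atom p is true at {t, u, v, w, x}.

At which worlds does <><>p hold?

{s, t, u}

s: successors {t, x}; <>p there: t:T, x:F. ✓
t: successors {u, v}; <>p there: u:T, v:T. ✓
u: successors {v}; <>p there: v:T. ✓
v: successors {w}; <>p there: w:F. ✗
w: no successors, so <><>p fails. ✗
x: no successors, so <><>p fails. ✗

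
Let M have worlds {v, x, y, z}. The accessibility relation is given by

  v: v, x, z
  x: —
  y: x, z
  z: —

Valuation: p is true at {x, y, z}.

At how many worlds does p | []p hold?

v: p is F, []p is F. ✗
x: p is T, []p is T. ✓
y: p is T, []p is T. ✓
z: p is T, []p is T. ✓
Satisfying worlds: {x, y, z}.

3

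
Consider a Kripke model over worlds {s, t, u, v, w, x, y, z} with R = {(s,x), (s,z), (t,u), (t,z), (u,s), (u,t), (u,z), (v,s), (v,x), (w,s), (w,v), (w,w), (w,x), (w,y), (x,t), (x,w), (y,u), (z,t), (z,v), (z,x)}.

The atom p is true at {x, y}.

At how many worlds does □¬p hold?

s: successors {x, z}; ¬p there: x:F, z:T. ✗
t: successors {u, z}; ¬p there: u:T, z:T. ✓
u: successors {s, t, z}; ¬p there: s:T, t:T, z:T. ✓
v: successors {s, x}; ¬p there: s:T, x:F. ✗
w: successors {s, v, w, x, y}; ¬p there: s:T, v:T, w:T, x:F, y:F. ✗
x: successors {t, w}; ¬p there: t:T, w:T. ✓
y: successors {u}; ¬p there: u:T. ✓
z: successors {t, v, x}; ¬p there: t:T, v:T, x:F. ✗
Satisfying worlds: {t, u, x, y}.

4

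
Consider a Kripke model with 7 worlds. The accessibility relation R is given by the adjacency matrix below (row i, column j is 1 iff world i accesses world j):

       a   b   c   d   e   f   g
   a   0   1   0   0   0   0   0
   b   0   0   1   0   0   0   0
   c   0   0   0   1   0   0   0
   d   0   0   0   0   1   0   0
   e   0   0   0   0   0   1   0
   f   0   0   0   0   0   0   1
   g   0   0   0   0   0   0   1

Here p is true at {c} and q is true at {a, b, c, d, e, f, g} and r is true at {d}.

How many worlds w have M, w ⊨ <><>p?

1

a: successors {b}; <>p there: b:T. ✓
b: successors {c}; <>p there: c:F. ✗
c: successors {d}; <>p there: d:F. ✗
d: successors {e}; <>p there: e:F. ✗
e: successors {f}; <>p there: f:F. ✗
f: successors {g}; <>p there: g:F. ✗
g: successors {g}; <>p there: g:F. ✗
Satisfying worlds: {a}.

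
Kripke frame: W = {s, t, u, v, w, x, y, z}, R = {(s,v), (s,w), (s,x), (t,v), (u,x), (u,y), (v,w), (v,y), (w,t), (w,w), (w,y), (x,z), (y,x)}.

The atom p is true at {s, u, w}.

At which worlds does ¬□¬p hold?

{s, v, w}

s: □¬p is F. ✓
t: □¬p is T. ✗
u: □¬p is T. ✗
v: □¬p is F. ✓
w: □¬p is F. ✓
x: □¬p is T. ✗
y: □¬p is T. ✗
z: □¬p is T. ✗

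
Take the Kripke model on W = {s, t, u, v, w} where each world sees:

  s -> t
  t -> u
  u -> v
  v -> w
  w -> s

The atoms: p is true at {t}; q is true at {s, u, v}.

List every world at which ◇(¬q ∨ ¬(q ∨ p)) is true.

{s, v}

s: successors {t}; ¬q ∨ ¬(q ∨ p) there: t:T. ✓
t: successors {u}; ¬q ∨ ¬(q ∨ p) there: u:F. ✗
u: successors {v}; ¬q ∨ ¬(q ∨ p) there: v:F. ✗
v: successors {w}; ¬q ∨ ¬(q ∨ p) there: w:T. ✓
w: successors {s}; ¬q ∨ ¬(q ∨ p) there: s:F. ✗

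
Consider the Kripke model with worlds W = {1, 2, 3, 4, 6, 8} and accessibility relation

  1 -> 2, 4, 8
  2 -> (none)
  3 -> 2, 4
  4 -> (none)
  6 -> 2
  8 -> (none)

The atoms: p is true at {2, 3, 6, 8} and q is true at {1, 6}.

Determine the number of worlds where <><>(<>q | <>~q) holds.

1: successors {2, 4, 8}; <>(<>q | <>~q) there: 2:F, 4:F, 8:F. ✗
2: no successors, so <><>(<>q | <>~q) fails. ✗
3: successors {2, 4}; <>(<>q | <>~q) there: 2:F, 4:F. ✗
4: no successors, so <><>(<>q | <>~q) fails. ✗
6: successors {2}; <>(<>q | <>~q) there: 2:F. ✗
8: no successors, so <><>(<>q | <>~q) fails. ✗
Satisfying worlds: ∅.

0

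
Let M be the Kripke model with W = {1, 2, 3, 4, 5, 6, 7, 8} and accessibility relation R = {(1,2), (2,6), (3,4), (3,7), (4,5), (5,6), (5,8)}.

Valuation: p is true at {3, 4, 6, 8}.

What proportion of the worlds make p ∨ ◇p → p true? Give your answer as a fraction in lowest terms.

3/4

1: p ∨ ◇p is F, p is F. ✓
2: p ∨ ◇p is T, p is F. ✗
3: p ∨ ◇p is T, p is T. ✓
4: p ∨ ◇p is T, p is T. ✓
5: p ∨ ◇p is T, p is F. ✗
6: p ∨ ◇p is T, p is T. ✓
7: p ∨ ◇p is F, p is F. ✓
8: p ∨ ◇p is T, p is T. ✓
That's 6 of 8 worlds, so 6/8 = 3/4.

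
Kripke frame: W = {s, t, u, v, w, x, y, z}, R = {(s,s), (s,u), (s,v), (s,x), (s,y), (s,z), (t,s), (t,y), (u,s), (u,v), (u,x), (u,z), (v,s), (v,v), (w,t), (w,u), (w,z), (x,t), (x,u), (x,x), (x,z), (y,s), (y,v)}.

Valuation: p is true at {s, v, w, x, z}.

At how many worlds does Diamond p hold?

s: successors {s, u, v, x, y, z}; p there: s:T, u:F, v:T, x:T, y:F, z:T. ✓
t: successors {s, y}; p there: s:T, y:F. ✓
u: successors {s, v, x, z}; p there: s:T, v:T, x:T, z:T. ✓
v: successors {s, v}; p there: s:T, v:T. ✓
w: successors {t, u, z}; p there: t:F, u:F, z:T. ✓
x: successors {t, u, x, z}; p there: t:F, u:F, x:T, z:T. ✓
y: successors {s, v}; p there: s:T, v:T. ✓
z: no successors, so Diamond p fails. ✗
Satisfying worlds: {s, t, u, v, w, x, y}.

7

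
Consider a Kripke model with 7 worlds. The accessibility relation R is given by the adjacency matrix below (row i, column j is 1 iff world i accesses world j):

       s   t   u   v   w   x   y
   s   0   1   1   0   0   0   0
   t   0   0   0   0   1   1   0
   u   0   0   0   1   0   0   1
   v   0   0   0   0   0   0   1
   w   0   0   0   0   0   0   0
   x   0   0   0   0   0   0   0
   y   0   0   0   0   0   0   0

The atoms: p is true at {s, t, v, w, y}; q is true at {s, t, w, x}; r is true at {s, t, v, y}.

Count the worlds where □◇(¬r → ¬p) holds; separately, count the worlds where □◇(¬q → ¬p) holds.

4 and 3

For □◇(¬r → ¬p):
s: successors {t, u}; ◇(¬r → ¬p) there: t:T, u:T. ✓
t: successors {w, x}; ◇(¬r → ¬p) there: w:F, x:F. ✗
u: successors {v, y}; ◇(¬r → ¬p) there: v:T, y:F. ✗
v: successors {y}; ◇(¬r → ¬p) there: y:F. ✗
w: no successors, so □◇(¬r → ¬p) holds vacuously. ✓
x: no successors, so □◇(¬r → ¬p) holds vacuously. ✓
y: no successors, so □◇(¬r → ¬p) holds vacuously. ✓
— 4 worlds.
For □◇(¬q → ¬p):
s: successors {t, u}; ◇(¬q → ¬p) there: t:T, u:F. ✗
t: successors {w, x}; ◇(¬q → ¬p) there: w:F, x:F. ✗
u: successors {v, y}; ◇(¬q → ¬p) there: v:F, y:F. ✗
v: successors {y}; ◇(¬q → ¬p) there: y:F. ✗
w: no successors, so □◇(¬q → ¬p) holds vacuously. ✓
x: no successors, so □◇(¬q → ¬p) holds vacuously. ✓
y: no successors, so □◇(¬q → ¬p) holds vacuously. ✓
— 3 worlds.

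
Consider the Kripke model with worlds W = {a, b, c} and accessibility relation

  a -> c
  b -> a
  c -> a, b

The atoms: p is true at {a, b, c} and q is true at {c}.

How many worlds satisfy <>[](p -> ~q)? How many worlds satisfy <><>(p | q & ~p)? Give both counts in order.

For <>[](p -> ~q):
a: successors {c}; [](p -> ~q) there: c:T. ✓
b: successors {a}; [](p -> ~q) there: a:F. ✗
c: successors {a, b}; [](p -> ~q) there: a:F, b:T. ✓
— 2 worlds.
For <><>(p | q & ~p):
a: successors {c}; <>(p | q & ~p) there: c:T. ✓
b: successors {a}; <>(p | q & ~p) there: a:T. ✓
c: successors {a, b}; <>(p | q & ~p) there: a:T, b:T. ✓
— 3 worlds.

2 and 3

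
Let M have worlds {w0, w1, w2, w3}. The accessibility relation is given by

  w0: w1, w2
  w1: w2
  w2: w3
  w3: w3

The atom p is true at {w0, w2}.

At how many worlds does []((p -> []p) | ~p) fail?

2

w0: successors {w1, w2}; (p -> []p) | ~p there: w1:T, w2:F. ✗
w1: successors {w2}; (p -> []p) | ~p there: w2:F. ✗
w2: successors {w3}; (p -> []p) | ~p there: w3:T. ✓
w3: successors {w3}; (p -> []p) | ~p there: w3:T. ✓
Satisfying worlds: {w2, w3}.
So []((p -> []p) | ~p) fails at the other 2 worlds.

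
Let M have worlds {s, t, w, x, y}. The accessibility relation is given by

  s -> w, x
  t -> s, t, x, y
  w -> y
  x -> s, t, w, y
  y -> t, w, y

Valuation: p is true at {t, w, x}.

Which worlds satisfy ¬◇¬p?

{s}

s: ◇¬p is F. ✓
t: ◇¬p is T. ✗
w: ◇¬p is T. ✗
x: ◇¬p is T. ✗
y: ◇¬p is T. ✗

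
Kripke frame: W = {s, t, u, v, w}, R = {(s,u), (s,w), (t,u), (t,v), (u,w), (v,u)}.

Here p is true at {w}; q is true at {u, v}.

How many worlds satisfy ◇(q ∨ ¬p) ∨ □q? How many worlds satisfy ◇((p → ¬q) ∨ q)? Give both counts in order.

For ◇(q ∨ ¬p) ∨ □q:
s: ◇(q ∨ ¬p) is T, □q is F. ✓
t: ◇(q ∨ ¬p) is T, □q is T. ✓
u: ◇(q ∨ ¬p) is F, □q is F. ✗
v: ◇(q ∨ ¬p) is T, □q is T. ✓
w: ◇(q ∨ ¬p) is F, □q is T. ✓
— 4 worlds.
For ◇((p → ¬q) ∨ q):
s: successors {u, w}; (p → ¬q) ∨ q there: u:T, w:T. ✓
t: successors {u, v}; (p → ¬q) ∨ q there: u:T, v:T. ✓
u: successors {w}; (p → ¬q) ∨ q there: w:T. ✓
v: successors {u}; (p → ¬q) ∨ q there: u:T. ✓
w: no successors, so ◇((p → ¬q) ∨ q) fails. ✗
— 4 worlds.

4 and 4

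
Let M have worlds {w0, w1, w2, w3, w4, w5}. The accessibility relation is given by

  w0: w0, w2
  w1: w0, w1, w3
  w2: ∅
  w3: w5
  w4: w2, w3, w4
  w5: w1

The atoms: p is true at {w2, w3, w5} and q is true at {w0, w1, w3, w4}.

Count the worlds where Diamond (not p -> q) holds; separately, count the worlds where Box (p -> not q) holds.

For Diamond (not p -> q):
w0: successors {w0, w2}; not p -> q there: w0:T, w2:T. ✓
w1: successors {w0, w1, w3}; not p -> q there: w0:T, w1:T, w3:T. ✓
w2: no successors, so Diamond (not p -> q) fails. ✗
w3: successors {w5}; not p -> q there: w5:T. ✓
w4: successors {w2, w3, w4}; not p -> q there: w2:T, w3:T, w4:T. ✓
w5: successors {w1}; not p -> q there: w1:T. ✓
— 5 worlds.
For Box (p -> not q):
w0: successors {w0, w2}; p -> not q there: w0:T, w2:T. ✓
w1: successors {w0, w1, w3}; p -> not q there: w0:T, w1:T, w3:F. ✗
w2: no successors, so Box (p -> not q) holds vacuously. ✓
w3: successors {w5}; p -> not q there: w5:T. ✓
w4: successors {w2, w3, w4}; p -> not q there: w2:T, w3:F, w4:T. ✗
w5: successors {w1}; p -> not q there: w1:T. ✓
— 4 worlds.

5 and 4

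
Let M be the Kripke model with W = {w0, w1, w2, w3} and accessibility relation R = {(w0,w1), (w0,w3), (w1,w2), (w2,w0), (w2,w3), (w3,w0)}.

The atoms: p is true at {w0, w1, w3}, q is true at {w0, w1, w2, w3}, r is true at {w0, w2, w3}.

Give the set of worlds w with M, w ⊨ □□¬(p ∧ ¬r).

w0: successors {w1, w3}; □¬(p ∧ ¬r) there: w1:T, w3:T. ✓
w1: successors {w2}; □¬(p ∧ ¬r) there: w2:T. ✓
w2: successors {w0, w3}; □¬(p ∧ ¬r) there: w0:F, w3:T. ✗
w3: successors {w0}; □¬(p ∧ ¬r) there: w0:F. ✗

{w0, w1}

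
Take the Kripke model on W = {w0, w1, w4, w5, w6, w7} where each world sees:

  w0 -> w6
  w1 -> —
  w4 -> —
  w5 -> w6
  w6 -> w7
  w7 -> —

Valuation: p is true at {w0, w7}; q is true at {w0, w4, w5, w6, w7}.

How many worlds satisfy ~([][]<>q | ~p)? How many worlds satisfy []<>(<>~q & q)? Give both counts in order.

1 and 3

For ~([][]<>q | ~p):
w0: [][]<>q | ~p is F. ✓
w1: [][]<>q | ~p is T. ✗
w4: [][]<>q | ~p is T. ✗
w5: [][]<>q | ~p is T. ✗
w6: [][]<>q | ~p is T. ✗
w7: [][]<>q | ~p is T. ✗
— 1 world.
For []<>(<>~q & q):
w0: successors {w6}; <>(<>~q & q) there: w6:F. ✗
w1: no successors, so []<>(<>~q & q) holds vacuously. ✓
w4: no successors, so []<>(<>~q & q) holds vacuously. ✓
w5: successors {w6}; <>(<>~q & q) there: w6:F. ✗
w6: successors {w7}; <>(<>~q & q) there: w7:F. ✗
w7: no successors, so []<>(<>~q & q) holds vacuously. ✓
— 3 worlds.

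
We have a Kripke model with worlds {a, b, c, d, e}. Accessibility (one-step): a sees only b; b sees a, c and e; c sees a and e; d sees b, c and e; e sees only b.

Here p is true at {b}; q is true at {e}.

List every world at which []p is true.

{a, e}

a: successors {b}; p there: b:T. ✓
b: successors {a, c, e}; p there: a:F, c:F, e:F. ✗
c: successors {a, e}; p there: a:F, e:F. ✗
d: successors {b, c, e}; p there: b:T, c:F, e:F. ✗
e: successors {b}; p there: b:T. ✓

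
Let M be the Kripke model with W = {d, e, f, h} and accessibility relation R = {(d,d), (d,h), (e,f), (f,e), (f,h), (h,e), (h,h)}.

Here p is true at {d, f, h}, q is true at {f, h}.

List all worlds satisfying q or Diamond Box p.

{d, f, h}

d: q is F, Diamond Box p is T. ✓
e: q is F, Diamond Box p is F. ✗
f: q is T, Diamond Box p is T. ✓
h: q is T, Diamond Box p is T. ✓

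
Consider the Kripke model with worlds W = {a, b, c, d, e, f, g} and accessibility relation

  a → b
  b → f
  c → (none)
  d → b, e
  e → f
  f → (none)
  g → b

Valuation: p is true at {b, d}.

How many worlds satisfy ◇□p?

2

a: successors {b}; □p there: b:F. ✗
b: successors {f}; □p there: f:T. ✓
c: no successors, so ◇□p fails. ✗
d: successors {b, e}; □p there: b:F, e:F. ✗
e: successors {f}; □p there: f:T. ✓
f: no successors, so ◇□p fails. ✗
g: successors {b}; □p there: b:F. ✗
Satisfying worlds: {b, e}.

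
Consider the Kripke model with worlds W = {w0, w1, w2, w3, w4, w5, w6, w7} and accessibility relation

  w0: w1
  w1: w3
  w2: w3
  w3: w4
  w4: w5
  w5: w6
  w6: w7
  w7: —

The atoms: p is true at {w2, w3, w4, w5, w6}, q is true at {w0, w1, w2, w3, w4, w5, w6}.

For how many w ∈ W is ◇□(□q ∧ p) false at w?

w0: successors {w1}; □(□q ∧ p) there: w1:T. ✓
w1: successors {w3}; □(□q ∧ p) there: w3:T. ✓
w2: successors {w3}; □(□q ∧ p) there: w3:T. ✓
w3: successors {w4}; □(□q ∧ p) there: w4:T. ✓
w4: successors {w5}; □(□q ∧ p) there: w5:F. ✗
w5: successors {w6}; □(□q ∧ p) there: w6:F. ✗
w6: successors {w7}; □(□q ∧ p) there: w7:T. ✓
w7: no successors, so ◇□(□q ∧ p) fails. ✗
Satisfying worlds: {w0, w1, w2, w3, w6}.
So ◇□(□q ∧ p) fails at the other 3 worlds.

3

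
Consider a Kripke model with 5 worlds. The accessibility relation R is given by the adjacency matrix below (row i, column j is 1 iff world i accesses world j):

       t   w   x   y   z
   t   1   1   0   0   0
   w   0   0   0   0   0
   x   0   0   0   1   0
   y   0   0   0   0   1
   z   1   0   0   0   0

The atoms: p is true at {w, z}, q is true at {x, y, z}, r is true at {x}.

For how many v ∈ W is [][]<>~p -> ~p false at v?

t: [][]<>~p is F, ~p is T. ✓
w: [][]<>~p is T, ~p is F. ✗
x: [][]<>~p is T, ~p is T. ✓
y: [][]<>~p is T, ~p is T. ✓
z: [][]<>~p is F, ~p is F. ✓
Satisfying worlds: {t, x, y, z}.
So [][]<>~p -> ~p fails at the other 1 world.

1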